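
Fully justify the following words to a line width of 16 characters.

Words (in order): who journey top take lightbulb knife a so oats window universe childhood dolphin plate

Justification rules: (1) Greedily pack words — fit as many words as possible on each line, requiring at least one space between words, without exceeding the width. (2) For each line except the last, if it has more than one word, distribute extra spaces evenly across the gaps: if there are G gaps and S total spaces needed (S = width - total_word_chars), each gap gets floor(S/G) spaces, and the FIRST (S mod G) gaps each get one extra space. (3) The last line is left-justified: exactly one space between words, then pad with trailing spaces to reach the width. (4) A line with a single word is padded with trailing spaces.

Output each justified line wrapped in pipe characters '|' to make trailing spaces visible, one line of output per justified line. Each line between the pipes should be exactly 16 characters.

Answer: |who  journey top|
|take   lightbulb|
|knife  a so oats|
|window  universe|
|childhood       |
|dolphin plate   |

Derivation:
Line 1: ['who', 'journey', 'top'] (min_width=15, slack=1)
Line 2: ['take', 'lightbulb'] (min_width=14, slack=2)
Line 3: ['knife', 'a', 'so', 'oats'] (min_width=15, slack=1)
Line 4: ['window', 'universe'] (min_width=15, slack=1)
Line 5: ['childhood'] (min_width=9, slack=7)
Line 6: ['dolphin', 'plate'] (min_width=13, slack=3)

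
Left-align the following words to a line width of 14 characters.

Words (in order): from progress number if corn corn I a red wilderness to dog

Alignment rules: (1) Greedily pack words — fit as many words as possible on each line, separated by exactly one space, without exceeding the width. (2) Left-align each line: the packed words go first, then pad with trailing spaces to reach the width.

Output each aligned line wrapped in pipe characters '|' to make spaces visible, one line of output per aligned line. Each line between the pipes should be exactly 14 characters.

Answer: |from progress |
|number if corn|
|corn I a red  |
|wilderness to |
|dog           |

Derivation:
Line 1: ['from', 'progress'] (min_width=13, slack=1)
Line 2: ['number', 'if', 'corn'] (min_width=14, slack=0)
Line 3: ['corn', 'I', 'a', 'red'] (min_width=12, slack=2)
Line 4: ['wilderness', 'to'] (min_width=13, slack=1)
Line 5: ['dog'] (min_width=3, slack=11)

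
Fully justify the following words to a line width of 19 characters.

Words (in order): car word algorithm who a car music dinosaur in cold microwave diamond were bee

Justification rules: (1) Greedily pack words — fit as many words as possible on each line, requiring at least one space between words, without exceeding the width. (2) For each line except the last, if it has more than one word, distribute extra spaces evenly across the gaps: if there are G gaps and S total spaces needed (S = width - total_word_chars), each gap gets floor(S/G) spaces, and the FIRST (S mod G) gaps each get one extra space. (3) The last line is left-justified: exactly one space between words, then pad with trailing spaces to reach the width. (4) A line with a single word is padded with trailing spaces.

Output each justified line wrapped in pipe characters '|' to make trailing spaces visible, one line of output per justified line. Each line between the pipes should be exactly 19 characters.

Line 1: ['car', 'word', 'algorithm'] (min_width=18, slack=1)
Line 2: ['who', 'a', 'car', 'music'] (min_width=15, slack=4)
Line 3: ['dinosaur', 'in', 'cold'] (min_width=16, slack=3)
Line 4: ['microwave', 'diamond'] (min_width=17, slack=2)
Line 5: ['were', 'bee'] (min_width=8, slack=11)

Answer: |car  word algorithm|
|who   a  car  music|
|dinosaur   in  cold|
|microwave   diamond|
|were bee           |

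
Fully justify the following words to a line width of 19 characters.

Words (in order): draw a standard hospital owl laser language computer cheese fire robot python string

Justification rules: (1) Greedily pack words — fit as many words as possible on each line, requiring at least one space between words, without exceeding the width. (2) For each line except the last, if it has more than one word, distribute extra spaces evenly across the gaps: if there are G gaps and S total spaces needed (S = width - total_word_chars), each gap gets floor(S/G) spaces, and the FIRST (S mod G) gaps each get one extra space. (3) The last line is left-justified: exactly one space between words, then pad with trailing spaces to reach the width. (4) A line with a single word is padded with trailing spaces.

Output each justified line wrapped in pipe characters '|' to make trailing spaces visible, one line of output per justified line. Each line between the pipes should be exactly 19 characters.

Answer: |draw   a   standard|
|hospital  owl laser|
|language   computer|
|cheese  fire  robot|
|python string      |

Derivation:
Line 1: ['draw', 'a', 'standard'] (min_width=15, slack=4)
Line 2: ['hospital', 'owl', 'laser'] (min_width=18, slack=1)
Line 3: ['language', 'computer'] (min_width=17, slack=2)
Line 4: ['cheese', 'fire', 'robot'] (min_width=17, slack=2)
Line 5: ['python', 'string'] (min_width=13, slack=6)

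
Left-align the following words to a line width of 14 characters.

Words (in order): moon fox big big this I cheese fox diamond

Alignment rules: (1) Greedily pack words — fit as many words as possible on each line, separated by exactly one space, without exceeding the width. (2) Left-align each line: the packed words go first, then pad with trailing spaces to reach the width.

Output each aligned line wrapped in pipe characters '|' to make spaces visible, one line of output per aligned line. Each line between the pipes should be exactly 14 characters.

Line 1: ['moon', 'fox', 'big'] (min_width=12, slack=2)
Line 2: ['big', 'this', 'I'] (min_width=10, slack=4)
Line 3: ['cheese', 'fox'] (min_width=10, slack=4)
Line 4: ['diamond'] (min_width=7, slack=7)

Answer: |moon fox big  |
|big this I    |
|cheese fox    |
|diamond       |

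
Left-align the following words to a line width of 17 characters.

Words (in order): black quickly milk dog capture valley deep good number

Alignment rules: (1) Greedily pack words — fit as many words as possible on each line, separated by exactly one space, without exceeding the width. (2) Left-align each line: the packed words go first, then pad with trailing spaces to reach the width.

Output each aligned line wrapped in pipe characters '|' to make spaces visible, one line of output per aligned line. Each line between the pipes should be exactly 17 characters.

Line 1: ['black', 'quickly'] (min_width=13, slack=4)
Line 2: ['milk', 'dog', 'capture'] (min_width=16, slack=1)
Line 3: ['valley', 'deep', 'good'] (min_width=16, slack=1)
Line 4: ['number'] (min_width=6, slack=11)

Answer: |black quickly    |
|milk dog capture |
|valley deep good |
|number           |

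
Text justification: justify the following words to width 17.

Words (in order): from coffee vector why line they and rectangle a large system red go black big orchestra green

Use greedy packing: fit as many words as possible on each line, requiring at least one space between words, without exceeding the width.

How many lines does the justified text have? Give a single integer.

Answer: 7

Derivation:
Line 1: ['from', 'coffee'] (min_width=11, slack=6)
Line 2: ['vector', 'why', 'line'] (min_width=15, slack=2)
Line 3: ['they', 'and'] (min_width=8, slack=9)
Line 4: ['rectangle', 'a', 'large'] (min_width=17, slack=0)
Line 5: ['system', 'red', 'go'] (min_width=13, slack=4)
Line 6: ['black', 'big'] (min_width=9, slack=8)
Line 7: ['orchestra', 'green'] (min_width=15, slack=2)
Total lines: 7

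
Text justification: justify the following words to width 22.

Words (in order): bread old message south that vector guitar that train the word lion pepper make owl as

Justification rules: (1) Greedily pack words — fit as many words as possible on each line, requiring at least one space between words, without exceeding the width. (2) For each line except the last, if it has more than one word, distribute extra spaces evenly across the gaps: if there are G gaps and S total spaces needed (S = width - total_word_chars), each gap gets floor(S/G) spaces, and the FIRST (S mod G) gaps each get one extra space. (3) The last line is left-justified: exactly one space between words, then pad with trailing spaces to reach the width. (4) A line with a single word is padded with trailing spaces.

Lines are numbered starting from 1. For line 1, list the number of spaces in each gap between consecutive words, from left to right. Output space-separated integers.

Answer: 4 3

Derivation:
Line 1: ['bread', 'old', 'message'] (min_width=17, slack=5)
Line 2: ['south', 'that', 'vector'] (min_width=17, slack=5)
Line 3: ['guitar', 'that', 'train', 'the'] (min_width=21, slack=1)
Line 4: ['word', 'lion', 'pepper', 'make'] (min_width=21, slack=1)
Line 5: ['owl', 'as'] (min_width=6, slack=16)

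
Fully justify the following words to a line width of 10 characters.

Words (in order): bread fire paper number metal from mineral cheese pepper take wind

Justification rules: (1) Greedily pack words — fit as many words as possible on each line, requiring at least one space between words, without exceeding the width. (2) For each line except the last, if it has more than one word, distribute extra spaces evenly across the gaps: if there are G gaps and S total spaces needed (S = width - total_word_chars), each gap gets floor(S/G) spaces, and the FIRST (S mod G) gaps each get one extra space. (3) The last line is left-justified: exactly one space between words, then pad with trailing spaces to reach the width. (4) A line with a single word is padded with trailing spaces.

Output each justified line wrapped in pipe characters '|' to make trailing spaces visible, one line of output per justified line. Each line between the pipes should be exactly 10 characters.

Line 1: ['bread', 'fire'] (min_width=10, slack=0)
Line 2: ['paper'] (min_width=5, slack=5)
Line 3: ['number'] (min_width=6, slack=4)
Line 4: ['metal', 'from'] (min_width=10, slack=0)
Line 5: ['mineral'] (min_width=7, slack=3)
Line 6: ['cheese'] (min_width=6, slack=4)
Line 7: ['pepper'] (min_width=6, slack=4)
Line 8: ['take', 'wind'] (min_width=9, slack=1)

Answer: |bread fire|
|paper     |
|number    |
|metal from|
|mineral   |
|cheese    |
|pepper    |
|take wind |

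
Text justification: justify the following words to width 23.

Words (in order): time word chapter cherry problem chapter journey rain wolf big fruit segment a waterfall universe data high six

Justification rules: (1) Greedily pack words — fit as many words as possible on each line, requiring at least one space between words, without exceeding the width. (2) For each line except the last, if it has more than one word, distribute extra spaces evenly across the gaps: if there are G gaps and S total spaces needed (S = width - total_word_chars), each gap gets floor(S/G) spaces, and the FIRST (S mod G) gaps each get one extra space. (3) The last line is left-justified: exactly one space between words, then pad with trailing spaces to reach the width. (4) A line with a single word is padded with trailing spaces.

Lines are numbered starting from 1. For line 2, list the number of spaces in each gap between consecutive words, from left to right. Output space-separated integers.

Line 1: ['time', 'word', 'chapter'] (min_width=17, slack=6)
Line 2: ['cherry', 'problem', 'chapter'] (min_width=22, slack=1)
Line 3: ['journey', 'rain', 'wolf', 'big'] (min_width=21, slack=2)
Line 4: ['fruit', 'segment', 'a'] (min_width=15, slack=8)
Line 5: ['waterfall', 'universe', 'data'] (min_width=23, slack=0)
Line 6: ['high', 'six'] (min_width=8, slack=15)

Answer: 2 1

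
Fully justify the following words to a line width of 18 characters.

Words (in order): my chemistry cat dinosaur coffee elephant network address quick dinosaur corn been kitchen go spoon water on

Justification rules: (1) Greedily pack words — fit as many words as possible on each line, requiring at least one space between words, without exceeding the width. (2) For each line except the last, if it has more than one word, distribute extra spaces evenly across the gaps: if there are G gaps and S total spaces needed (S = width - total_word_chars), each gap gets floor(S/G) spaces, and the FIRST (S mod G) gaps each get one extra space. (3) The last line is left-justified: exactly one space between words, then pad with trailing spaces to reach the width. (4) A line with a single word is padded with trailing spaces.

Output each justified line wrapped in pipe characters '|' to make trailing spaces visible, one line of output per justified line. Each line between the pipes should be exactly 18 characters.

Line 1: ['my', 'chemistry', 'cat'] (min_width=16, slack=2)
Line 2: ['dinosaur', 'coffee'] (min_width=15, slack=3)
Line 3: ['elephant', 'network'] (min_width=16, slack=2)
Line 4: ['address', 'quick'] (min_width=13, slack=5)
Line 5: ['dinosaur', 'corn', 'been'] (min_width=18, slack=0)
Line 6: ['kitchen', 'go', 'spoon'] (min_width=16, slack=2)
Line 7: ['water', 'on'] (min_width=8, slack=10)

Answer: |my  chemistry  cat|
|dinosaur    coffee|
|elephant   network|
|address      quick|
|dinosaur corn been|
|kitchen  go  spoon|
|water on          |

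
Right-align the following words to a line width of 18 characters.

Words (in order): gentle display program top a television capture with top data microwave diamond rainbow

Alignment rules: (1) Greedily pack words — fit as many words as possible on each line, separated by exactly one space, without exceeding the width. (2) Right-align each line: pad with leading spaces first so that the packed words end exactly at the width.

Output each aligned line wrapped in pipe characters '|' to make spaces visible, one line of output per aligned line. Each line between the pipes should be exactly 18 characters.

Answer: |    gentle display|
|     program top a|
|television capture|
|     with top data|
| microwave diamond|
|           rainbow|

Derivation:
Line 1: ['gentle', 'display'] (min_width=14, slack=4)
Line 2: ['program', 'top', 'a'] (min_width=13, slack=5)
Line 3: ['television', 'capture'] (min_width=18, slack=0)
Line 4: ['with', 'top', 'data'] (min_width=13, slack=5)
Line 5: ['microwave', 'diamond'] (min_width=17, slack=1)
Line 6: ['rainbow'] (min_width=7, slack=11)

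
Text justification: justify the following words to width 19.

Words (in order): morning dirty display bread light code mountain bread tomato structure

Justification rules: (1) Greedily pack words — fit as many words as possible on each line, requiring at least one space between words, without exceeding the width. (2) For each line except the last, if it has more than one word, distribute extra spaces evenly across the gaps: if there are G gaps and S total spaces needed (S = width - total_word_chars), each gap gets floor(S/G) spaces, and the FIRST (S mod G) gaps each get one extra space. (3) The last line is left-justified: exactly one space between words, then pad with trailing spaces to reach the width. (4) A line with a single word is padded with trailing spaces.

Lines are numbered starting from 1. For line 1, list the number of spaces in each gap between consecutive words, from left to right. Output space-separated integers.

Answer: 7

Derivation:
Line 1: ['morning', 'dirty'] (min_width=13, slack=6)
Line 2: ['display', 'bread', 'light'] (min_width=19, slack=0)
Line 3: ['code', 'mountain', 'bread'] (min_width=19, slack=0)
Line 4: ['tomato', 'structure'] (min_width=16, slack=3)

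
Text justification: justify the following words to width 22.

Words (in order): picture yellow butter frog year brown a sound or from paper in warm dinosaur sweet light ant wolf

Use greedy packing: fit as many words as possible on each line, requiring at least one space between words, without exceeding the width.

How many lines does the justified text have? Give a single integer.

Answer: 5

Derivation:
Line 1: ['picture', 'yellow', 'butter'] (min_width=21, slack=1)
Line 2: ['frog', 'year', 'brown', 'a'] (min_width=17, slack=5)
Line 3: ['sound', 'or', 'from', 'paper', 'in'] (min_width=22, slack=0)
Line 4: ['warm', 'dinosaur', 'sweet'] (min_width=19, slack=3)
Line 5: ['light', 'ant', 'wolf'] (min_width=14, slack=8)
Total lines: 5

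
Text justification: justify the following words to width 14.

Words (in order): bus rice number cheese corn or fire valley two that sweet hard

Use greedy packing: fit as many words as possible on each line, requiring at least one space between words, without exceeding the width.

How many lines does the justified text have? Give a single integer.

Line 1: ['bus', 'rice'] (min_width=8, slack=6)
Line 2: ['number', 'cheese'] (min_width=13, slack=1)
Line 3: ['corn', 'or', 'fire'] (min_width=12, slack=2)
Line 4: ['valley', 'two'] (min_width=10, slack=4)
Line 5: ['that', 'sweet'] (min_width=10, slack=4)
Line 6: ['hard'] (min_width=4, slack=10)
Total lines: 6

Answer: 6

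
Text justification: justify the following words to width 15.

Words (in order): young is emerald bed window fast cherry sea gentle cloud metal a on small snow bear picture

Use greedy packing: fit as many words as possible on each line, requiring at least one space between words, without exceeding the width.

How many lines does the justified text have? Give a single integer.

Line 1: ['young', 'is'] (min_width=8, slack=7)
Line 2: ['emerald', 'bed'] (min_width=11, slack=4)
Line 3: ['window', 'fast'] (min_width=11, slack=4)
Line 4: ['cherry', 'sea'] (min_width=10, slack=5)
Line 5: ['gentle', 'cloud'] (min_width=12, slack=3)
Line 6: ['metal', 'a', 'on'] (min_width=10, slack=5)
Line 7: ['small', 'snow', 'bear'] (min_width=15, slack=0)
Line 8: ['picture'] (min_width=7, slack=8)
Total lines: 8

Answer: 8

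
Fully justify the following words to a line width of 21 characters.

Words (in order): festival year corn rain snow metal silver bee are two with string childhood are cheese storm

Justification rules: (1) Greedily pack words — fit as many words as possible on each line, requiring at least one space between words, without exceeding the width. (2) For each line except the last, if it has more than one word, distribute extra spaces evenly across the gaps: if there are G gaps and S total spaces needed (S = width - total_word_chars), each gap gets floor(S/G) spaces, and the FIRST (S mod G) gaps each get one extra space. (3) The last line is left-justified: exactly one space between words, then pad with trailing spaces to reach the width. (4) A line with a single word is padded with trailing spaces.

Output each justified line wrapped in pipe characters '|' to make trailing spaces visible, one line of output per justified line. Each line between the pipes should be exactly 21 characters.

Answer: |festival   year  corn|
|rain    snow    metal|
|silver  bee  are  two|
|with string childhood|
|are cheese storm     |

Derivation:
Line 1: ['festival', 'year', 'corn'] (min_width=18, slack=3)
Line 2: ['rain', 'snow', 'metal'] (min_width=15, slack=6)
Line 3: ['silver', 'bee', 'are', 'two'] (min_width=18, slack=3)
Line 4: ['with', 'string', 'childhood'] (min_width=21, slack=0)
Line 5: ['are', 'cheese', 'storm'] (min_width=16, slack=5)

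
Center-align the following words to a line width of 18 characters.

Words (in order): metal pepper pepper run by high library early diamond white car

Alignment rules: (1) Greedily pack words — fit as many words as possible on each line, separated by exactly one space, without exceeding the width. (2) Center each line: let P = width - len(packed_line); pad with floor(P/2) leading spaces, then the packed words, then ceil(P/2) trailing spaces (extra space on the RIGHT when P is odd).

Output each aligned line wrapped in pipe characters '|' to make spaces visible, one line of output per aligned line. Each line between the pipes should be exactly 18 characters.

Answer: |   metal pepper   |
|pepper run by high|
|  library early   |
|diamond white car |

Derivation:
Line 1: ['metal', 'pepper'] (min_width=12, slack=6)
Line 2: ['pepper', 'run', 'by', 'high'] (min_width=18, slack=0)
Line 3: ['library', 'early'] (min_width=13, slack=5)
Line 4: ['diamond', 'white', 'car'] (min_width=17, slack=1)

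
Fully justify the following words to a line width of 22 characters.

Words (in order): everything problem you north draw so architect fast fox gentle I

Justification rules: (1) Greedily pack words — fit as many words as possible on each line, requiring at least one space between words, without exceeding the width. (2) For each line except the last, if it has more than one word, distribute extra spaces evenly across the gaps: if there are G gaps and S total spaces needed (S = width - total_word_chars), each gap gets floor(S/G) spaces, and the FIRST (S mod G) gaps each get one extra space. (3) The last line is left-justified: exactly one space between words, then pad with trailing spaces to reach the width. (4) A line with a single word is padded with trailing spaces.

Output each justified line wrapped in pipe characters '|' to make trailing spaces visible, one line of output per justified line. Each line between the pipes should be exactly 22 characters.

Line 1: ['everything', 'problem', 'you'] (min_width=22, slack=0)
Line 2: ['north', 'draw', 'so'] (min_width=13, slack=9)
Line 3: ['architect', 'fast', 'fox'] (min_width=18, slack=4)
Line 4: ['gentle', 'I'] (min_width=8, slack=14)

Answer: |everything problem you|
|north      draw     so|
|architect   fast   fox|
|gentle I              |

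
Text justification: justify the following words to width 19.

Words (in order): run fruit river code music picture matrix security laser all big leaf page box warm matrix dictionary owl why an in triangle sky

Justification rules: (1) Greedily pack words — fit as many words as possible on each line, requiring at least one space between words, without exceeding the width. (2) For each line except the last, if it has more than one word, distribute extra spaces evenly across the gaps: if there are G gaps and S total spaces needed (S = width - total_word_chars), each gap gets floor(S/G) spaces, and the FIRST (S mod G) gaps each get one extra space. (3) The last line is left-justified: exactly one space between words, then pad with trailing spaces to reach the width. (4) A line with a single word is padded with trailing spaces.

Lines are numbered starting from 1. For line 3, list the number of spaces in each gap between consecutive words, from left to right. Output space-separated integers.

Line 1: ['run', 'fruit', 'river'] (min_width=15, slack=4)
Line 2: ['code', 'music', 'picture'] (min_width=18, slack=1)
Line 3: ['matrix', 'security'] (min_width=15, slack=4)
Line 4: ['laser', 'all', 'big', 'leaf'] (min_width=18, slack=1)
Line 5: ['page', 'box', 'warm'] (min_width=13, slack=6)
Line 6: ['matrix', 'dictionary'] (min_width=17, slack=2)
Line 7: ['owl', 'why', 'an', 'in'] (min_width=13, slack=6)
Line 8: ['triangle', 'sky'] (min_width=12, slack=7)

Answer: 5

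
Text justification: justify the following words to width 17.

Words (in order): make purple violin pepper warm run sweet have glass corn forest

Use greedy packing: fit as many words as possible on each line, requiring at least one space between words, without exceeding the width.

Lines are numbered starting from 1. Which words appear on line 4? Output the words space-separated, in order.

Line 1: ['make', 'purple'] (min_width=11, slack=6)
Line 2: ['violin', 'pepper'] (min_width=13, slack=4)
Line 3: ['warm', 'run', 'sweet'] (min_width=14, slack=3)
Line 4: ['have', 'glass', 'corn'] (min_width=15, slack=2)
Line 5: ['forest'] (min_width=6, slack=11)

Answer: have glass corn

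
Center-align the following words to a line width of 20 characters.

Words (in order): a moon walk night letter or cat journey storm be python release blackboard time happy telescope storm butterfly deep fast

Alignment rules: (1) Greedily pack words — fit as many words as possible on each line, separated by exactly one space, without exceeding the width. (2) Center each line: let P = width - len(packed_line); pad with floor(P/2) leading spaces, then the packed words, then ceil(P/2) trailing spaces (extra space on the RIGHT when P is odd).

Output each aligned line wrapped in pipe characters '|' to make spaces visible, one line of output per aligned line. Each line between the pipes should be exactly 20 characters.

Line 1: ['a', 'moon', 'walk', 'night'] (min_width=17, slack=3)
Line 2: ['letter', 'or', 'cat'] (min_width=13, slack=7)
Line 3: ['journey', 'storm', 'be'] (min_width=16, slack=4)
Line 4: ['python', 'release'] (min_width=14, slack=6)
Line 5: ['blackboard', 'time'] (min_width=15, slack=5)
Line 6: ['happy', 'telescope'] (min_width=15, slack=5)
Line 7: ['storm', 'butterfly', 'deep'] (min_width=20, slack=0)
Line 8: ['fast'] (min_width=4, slack=16)

Answer: | a moon walk night  |
|   letter or cat    |
|  journey storm be  |
|   python release   |
|  blackboard time   |
|  happy telescope   |
|storm butterfly deep|
|        fast        |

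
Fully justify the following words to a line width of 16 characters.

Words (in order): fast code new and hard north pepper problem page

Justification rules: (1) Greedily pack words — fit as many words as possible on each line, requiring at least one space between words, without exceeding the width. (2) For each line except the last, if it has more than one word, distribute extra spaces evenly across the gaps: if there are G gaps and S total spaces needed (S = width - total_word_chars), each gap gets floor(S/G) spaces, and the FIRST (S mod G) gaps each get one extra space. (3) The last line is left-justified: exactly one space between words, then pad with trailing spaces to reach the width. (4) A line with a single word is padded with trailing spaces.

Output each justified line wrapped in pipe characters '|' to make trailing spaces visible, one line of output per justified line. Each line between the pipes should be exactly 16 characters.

Answer: |fast   code  new|
|and  hard  north|
|pepper   problem|
|page            |

Derivation:
Line 1: ['fast', 'code', 'new'] (min_width=13, slack=3)
Line 2: ['and', 'hard', 'north'] (min_width=14, slack=2)
Line 3: ['pepper', 'problem'] (min_width=14, slack=2)
Line 4: ['page'] (min_width=4, slack=12)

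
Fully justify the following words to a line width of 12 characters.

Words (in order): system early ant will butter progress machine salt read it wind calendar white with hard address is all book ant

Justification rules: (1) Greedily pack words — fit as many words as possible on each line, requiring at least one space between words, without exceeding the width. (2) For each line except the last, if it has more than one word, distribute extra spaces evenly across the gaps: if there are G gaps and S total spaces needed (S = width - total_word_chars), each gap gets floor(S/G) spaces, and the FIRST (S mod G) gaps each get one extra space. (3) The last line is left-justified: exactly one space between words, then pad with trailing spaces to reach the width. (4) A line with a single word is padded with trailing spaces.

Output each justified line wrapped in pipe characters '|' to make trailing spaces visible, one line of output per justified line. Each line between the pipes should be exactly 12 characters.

Answer: |system early|
|ant     will|
|butter      |
|progress    |
|machine salt|
|read it wind|
|calendar    |
|white   with|
|hard address|
|is  all book|
|ant         |

Derivation:
Line 1: ['system', 'early'] (min_width=12, slack=0)
Line 2: ['ant', 'will'] (min_width=8, slack=4)
Line 3: ['butter'] (min_width=6, slack=6)
Line 4: ['progress'] (min_width=8, slack=4)
Line 5: ['machine', 'salt'] (min_width=12, slack=0)
Line 6: ['read', 'it', 'wind'] (min_width=12, slack=0)
Line 7: ['calendar'] (min_width=8, slack=4)
Line 8: ['white', 'with'] (min_width=10, slack=2)
Line 9: ['hard', 'address'] (min_width=12, slack=0)
Line 10: ['is', 'all', 'book'] (min_width=11, slack=1)
Line 11: ['ant'] (min_width=3, slack=9)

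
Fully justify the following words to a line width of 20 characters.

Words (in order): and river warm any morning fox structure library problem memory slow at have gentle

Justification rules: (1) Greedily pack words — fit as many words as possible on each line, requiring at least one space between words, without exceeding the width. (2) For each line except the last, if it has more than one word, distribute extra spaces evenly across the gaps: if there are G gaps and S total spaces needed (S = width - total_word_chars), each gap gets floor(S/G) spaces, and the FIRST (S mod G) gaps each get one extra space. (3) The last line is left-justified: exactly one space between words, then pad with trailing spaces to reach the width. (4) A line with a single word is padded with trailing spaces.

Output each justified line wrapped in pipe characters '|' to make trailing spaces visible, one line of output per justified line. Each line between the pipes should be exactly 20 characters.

Line 1: ['and', 'river', 'warm', 'any'] (min_width=18, slack=2)
Line 2: ['morning', 'fox'] (min_width=11, slack=9)
Line 3: ['structure', 'library'] (min_width=17, slack=3)
Line 4: ['problem', 'memory', 'slow'] (min_width=19, slack=1)
Line 5: ['at', 'have', 'gentle'] (min_width=14, slack=6)

Answer: |and  river  warm any|
|morning          fox|
|structure    library|
|problem  memory slow|
|at have gentle      |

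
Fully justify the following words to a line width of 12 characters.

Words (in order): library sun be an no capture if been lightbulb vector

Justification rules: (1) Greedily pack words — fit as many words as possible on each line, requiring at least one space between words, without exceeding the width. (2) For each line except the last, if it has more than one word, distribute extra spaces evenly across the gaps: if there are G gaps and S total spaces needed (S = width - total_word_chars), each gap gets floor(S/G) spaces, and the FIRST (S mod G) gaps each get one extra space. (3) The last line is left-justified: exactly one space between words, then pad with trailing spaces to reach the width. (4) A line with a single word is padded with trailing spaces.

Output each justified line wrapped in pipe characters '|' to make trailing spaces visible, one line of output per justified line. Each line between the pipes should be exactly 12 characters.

Line 1: ['library', 'sun'] (min_width=11, slack=1)
Line 2: ['be', 'an', 'no'] (min_width=8, slack=4)
Line 3: ['capture', 'if'] (min_width=10, slack=2)
Line 4: ['been'] (min_width=4, slack=8)
Line 5: ['lightbulb'] (min_width=9, slack=3)
Line 6: ['vector'] (min_width=6, slack=6)

Answer: |library  sun|
|be   an   no|
|capture   if|
|been        |
|lightbulb   |
|vector      |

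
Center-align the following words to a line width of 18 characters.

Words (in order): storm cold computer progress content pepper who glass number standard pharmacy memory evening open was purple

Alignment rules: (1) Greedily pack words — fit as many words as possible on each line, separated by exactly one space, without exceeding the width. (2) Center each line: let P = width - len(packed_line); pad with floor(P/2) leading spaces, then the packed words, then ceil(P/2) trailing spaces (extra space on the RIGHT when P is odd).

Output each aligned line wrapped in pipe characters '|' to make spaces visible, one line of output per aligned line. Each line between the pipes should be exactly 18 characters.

Answer: |    storm cold    |
|computer progress |
|content pepper who|
|   glass number   |
|standard pharmacy |
|  memory evening  |
| open was purple  |

Derivation:
Line 1: ['storm', 'cold'] (min_width=10, slack=8)
Line 2: ['computer', 'progress'] (min_width=17, slack=1)
Line 3: ['content', 'pepper', 'who'] (min_width=18, slack=0)
Line 4: ['glass', 'number'] (min_width=12, slack=6)
Line 5: ['standard', 'pharmacy'] (min_width=17, slack=1)
Line 6: ['memory', 'evening'] (min_width=14, slack=4)
Line 7: ['open', 'was', 'purple'] (min_width=15, slack=3)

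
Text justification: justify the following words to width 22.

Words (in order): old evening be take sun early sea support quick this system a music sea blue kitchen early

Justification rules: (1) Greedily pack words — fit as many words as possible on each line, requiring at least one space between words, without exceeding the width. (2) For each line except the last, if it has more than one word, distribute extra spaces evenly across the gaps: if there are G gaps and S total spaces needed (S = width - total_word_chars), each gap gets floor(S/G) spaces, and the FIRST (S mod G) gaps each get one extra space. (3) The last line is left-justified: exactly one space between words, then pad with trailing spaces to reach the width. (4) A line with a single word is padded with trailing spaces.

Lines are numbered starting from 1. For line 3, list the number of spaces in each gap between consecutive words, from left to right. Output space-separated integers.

Answer: 2 2 2

Derivation:
Line 1: ['old', 'evening', 'be', 'take'] (min_width=19, slack=3)
Line 2: ['sun', 'early', 'sea', 'support'] (min_width=21, slack=1)
Line 3: ['quick', 'this', 'system', 'a'] (min_width=19, slack=3)
Line 4: ['music', 'sea', 'blue', 'kitchen'] (min_width=22, slack=0)
Line 5: ['early'] (min_width=5, slack=17)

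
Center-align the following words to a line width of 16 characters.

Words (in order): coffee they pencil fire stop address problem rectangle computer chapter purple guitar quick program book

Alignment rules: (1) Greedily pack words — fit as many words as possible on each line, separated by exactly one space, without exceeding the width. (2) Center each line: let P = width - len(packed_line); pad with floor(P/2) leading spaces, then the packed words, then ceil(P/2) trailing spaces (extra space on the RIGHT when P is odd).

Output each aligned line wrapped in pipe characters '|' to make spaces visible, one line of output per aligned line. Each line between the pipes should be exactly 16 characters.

Line 1: ['coffee', 'they'] (min_width=11, slack=5)
Line 2: ['pencil', 'fire', 'stop'] (min_width=16, slack=0)
Line 3: ['address', 'problem'] (min_width=15, slack=1)
Line 4: ['rectangle'] (min_width=9, slack=7)
Line 5: ['computer', 'chapter'] (min_width=16, slack=0)
Line 6: ['purple', 'guitar'] (min_width=13, slack=3)
Line 7: ['quick', 'program'] (min_width=13, slack=3)
Line 8: ['book'] (min_width=4, slack=12)

Answer: |  coffee they   |
|pencil fire stop|
|address problem |
|   rectangle    |
|computer chapter|
| purple guitar  |
| quick program  |
|      book      |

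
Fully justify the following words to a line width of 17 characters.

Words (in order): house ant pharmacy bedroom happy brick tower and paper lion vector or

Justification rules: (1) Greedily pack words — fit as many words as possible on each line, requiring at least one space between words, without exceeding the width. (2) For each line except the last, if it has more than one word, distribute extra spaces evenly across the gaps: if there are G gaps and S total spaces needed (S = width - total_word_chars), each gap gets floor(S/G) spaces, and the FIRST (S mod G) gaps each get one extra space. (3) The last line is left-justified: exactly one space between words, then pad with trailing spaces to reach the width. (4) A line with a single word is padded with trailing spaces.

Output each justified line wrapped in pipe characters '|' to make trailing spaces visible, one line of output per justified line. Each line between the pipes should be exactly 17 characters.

Line 1: ['house', 'ant'] (min_width=9, slack=8)
Line 2: ['pharmacy', 'bedroom'] (min_width=16, slack=1)
Line 3: ['happy', 'brick', 'tower'] (min_width=17, slack=0)
Line 4: ['and', 'paper', 'lion'] (min_width=14, slack=3)
Line 5: ['vector', 'or'] (min_width=9, slack=8)

Answer: |house         ant|
|pharmacy  bedroom|
|happy brick tower|
|and   paper  lion|
|vector or        |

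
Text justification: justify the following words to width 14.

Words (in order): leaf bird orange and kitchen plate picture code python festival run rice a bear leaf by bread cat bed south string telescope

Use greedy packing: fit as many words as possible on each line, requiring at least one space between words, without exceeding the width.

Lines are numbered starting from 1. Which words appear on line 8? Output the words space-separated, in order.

Line 1: ['leaf', 'bird'] (min_width=9, slack=5)
Line 2: ['orange', 'and'] (min_width=10, slack=4)
Line 3: ['kitchen', 'plate'] (min_width=13, slack=1)
Line 4: ['picture', 'code'] (min_width=12, slack=2)
Line 5: ['python'] (min_width=6, slack=8)
Line 6: ['festival', 'run'] (min_width=12, slack=2)
Line 7: ['rice', 'a', 'bear'] (min_width=11, slack=3)
Line 8: ['leaf', 'by', 'bread'] (min_width=13, slack=1)
Line 9: ['cat', 'bed', 'south'] (min_width=13, slack=1)
Line 10: ['string'] (min_width=6, slack=8)
Line 11: ['telescope'] (min_width=9, slack=5)

Answer: leaf by bread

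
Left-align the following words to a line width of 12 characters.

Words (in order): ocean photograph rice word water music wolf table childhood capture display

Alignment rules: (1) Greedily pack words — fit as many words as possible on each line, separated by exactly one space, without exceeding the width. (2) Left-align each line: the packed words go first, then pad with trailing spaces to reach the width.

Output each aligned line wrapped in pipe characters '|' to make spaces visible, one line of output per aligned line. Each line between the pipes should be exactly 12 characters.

Line 1: ['ocean'] (min_width=5, slack=7)
Line 2: ['photograph'] (min_width=10, slack=2)
Line 3: ['rice', 'word'] (min_width=9, slack=3)
Line 4: ['water', 'music'] (min_width=11, slack=1)
Line 5: ['wolf', 'table'] (min_width=10, slack=2)
Line 6: ['childhood'] (min_width=9, slack=3)
Line 7: ['capture'] (min_width=7, slack=5)
Line 8: ['display'] (min_width=7, slack=5)

Answer: |ocean       |
|photograph  |
|rice word   |
|water music |
|wolf table  |
|childhood   |
|capture     |
|display     |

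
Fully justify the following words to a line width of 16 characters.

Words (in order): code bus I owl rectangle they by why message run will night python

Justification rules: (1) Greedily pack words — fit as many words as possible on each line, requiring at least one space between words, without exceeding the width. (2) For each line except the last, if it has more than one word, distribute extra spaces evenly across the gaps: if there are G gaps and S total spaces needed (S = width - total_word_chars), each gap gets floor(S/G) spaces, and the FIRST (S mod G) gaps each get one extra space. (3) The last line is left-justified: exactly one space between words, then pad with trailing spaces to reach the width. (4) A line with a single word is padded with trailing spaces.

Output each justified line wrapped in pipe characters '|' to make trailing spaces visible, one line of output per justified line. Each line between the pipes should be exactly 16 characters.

Line 1: ['code', 'bus', 'I', 'owl'] (min_width=14, slack=2)
Line 2: ['rectangle', 'they'] (min_width=14, slack=2)
Line 3: ['by', 'why', 'message'] (min_width=14, slack=2)
Line 4: ['run', 'will', 'night'] (min_width=14, slack=2)
Line 5: ['python'] (min_width=6, slack=10)

Answer: |code  bus  I owl|
|rectangle   they|
|by  why  message|
|run  will  night|
|python          |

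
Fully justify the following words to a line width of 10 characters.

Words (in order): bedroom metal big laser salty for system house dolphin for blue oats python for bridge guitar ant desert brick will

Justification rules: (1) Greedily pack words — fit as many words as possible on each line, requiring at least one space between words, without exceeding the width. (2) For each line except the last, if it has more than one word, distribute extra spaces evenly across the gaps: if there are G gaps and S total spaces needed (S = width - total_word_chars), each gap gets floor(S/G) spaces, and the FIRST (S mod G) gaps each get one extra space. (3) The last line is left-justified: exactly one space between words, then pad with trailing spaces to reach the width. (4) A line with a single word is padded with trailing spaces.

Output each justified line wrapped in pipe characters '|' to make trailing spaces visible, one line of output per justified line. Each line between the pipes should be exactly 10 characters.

Line 1: ['bedroom'] (min_width=7, slack=3)
Line 2: ['metal', 'big'] (min_width=9, slack=1)
Line 3: ['laser'] (min_width=5, slack=5)
Line 4: ['salty', 'for'] (min_width=9, slack=1)
Line 5: ['system'] (min_width=6, slack=4)
Line 6: ['house'] (min_width=5, slack=5)
Line 7: ['dolphin'] (min_width=7, slack=3)
Line 8: ['for', 'blue'] (min_width=8, slack=2)
Line 9: ['oats'] (min_width=4, slack=6)
Line 10: ['python', 'for'] (min_width=10, slack=0)
Line 11: ['bridge'] (min_width=6, slack=4)
Line 12: ['guitar', 'ant'] (min_width=10, slack=0)
Line 13: ['desert'] (min_width=6, slack=4)
Line 14: ['brick', 'will'] (min_width=10, slack=0)

Answer: |bedroom   |
|metal  big|
|laser     |
|salty  for|
|system    |
|house     |
|dolphin   |
|for   blue|
|oats      |
|python for|
|bridge    |
|guitar ant|
|desert    |
|brick will|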